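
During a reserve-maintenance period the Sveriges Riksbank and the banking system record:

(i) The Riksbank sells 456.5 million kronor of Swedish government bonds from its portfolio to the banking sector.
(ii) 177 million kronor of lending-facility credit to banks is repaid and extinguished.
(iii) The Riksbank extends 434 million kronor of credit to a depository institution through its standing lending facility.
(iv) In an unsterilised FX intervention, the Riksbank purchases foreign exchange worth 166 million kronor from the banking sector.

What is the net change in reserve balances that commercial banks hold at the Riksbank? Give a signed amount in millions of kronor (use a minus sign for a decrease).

OMO sale (to banks) 456.5 million kronor: the buying banks pay out of their reserve balances → −456.5M.
Discount-window repayment 177 million kronor: repayment is debited from reserves → −177M.
Discount-window loan 434 million kronor: the loan is credited to the bank's reserve account → +434M.
FX purchase 166 million kronor: the Riksbank pays by crediting reserve accounts → +166M.
Net: −456.5 − 177 + 434 + 166 = -33.5 million.

-33.5 million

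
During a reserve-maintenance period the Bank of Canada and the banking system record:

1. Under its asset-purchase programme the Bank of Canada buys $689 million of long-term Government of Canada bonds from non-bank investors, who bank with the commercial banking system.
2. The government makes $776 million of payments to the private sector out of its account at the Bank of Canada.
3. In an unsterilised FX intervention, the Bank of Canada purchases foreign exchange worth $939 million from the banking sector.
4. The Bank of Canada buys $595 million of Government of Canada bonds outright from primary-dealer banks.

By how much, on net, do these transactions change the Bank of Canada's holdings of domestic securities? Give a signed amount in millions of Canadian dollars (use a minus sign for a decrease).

Asset purchase (from non-banks) $689 million: securities added to the Bank of Canada's portfolio → +$689M.
Government spending $776 million: the Bank of Canada's securities portfolio is untouched → 0.
FX purchase $939 million: the Bank of Canada's securities portfolio is untouched → 0.
OMO purchase (from banks) $595 million: securities added to the Bank of Canada's portfolio → +$595M.
Net: 689 + 0 + 0 + 595 = +$1284 million.

+$1284 million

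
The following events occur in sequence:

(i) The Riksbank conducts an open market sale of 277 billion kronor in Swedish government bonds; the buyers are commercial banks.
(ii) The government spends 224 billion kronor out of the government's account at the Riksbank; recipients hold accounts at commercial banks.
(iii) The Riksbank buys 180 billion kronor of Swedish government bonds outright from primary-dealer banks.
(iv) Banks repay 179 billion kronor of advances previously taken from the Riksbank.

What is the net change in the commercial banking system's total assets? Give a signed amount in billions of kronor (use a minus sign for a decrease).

+45 billion

OMO sale (to banks) 277 billion kronor: just an asset swap on bank balance sheets → 0.
Government spending 224 billion kronor: bank balance sheets expand → +224B.
OMO purchase (from banks) 180 billion kronor: just an asset swap on bank balance sheets → 0.
Discount-window repayment 179 billion kronor: bank balance sheets shrink → −179B.
Net: 0 + 224 + 0 − 179 = +45 billion.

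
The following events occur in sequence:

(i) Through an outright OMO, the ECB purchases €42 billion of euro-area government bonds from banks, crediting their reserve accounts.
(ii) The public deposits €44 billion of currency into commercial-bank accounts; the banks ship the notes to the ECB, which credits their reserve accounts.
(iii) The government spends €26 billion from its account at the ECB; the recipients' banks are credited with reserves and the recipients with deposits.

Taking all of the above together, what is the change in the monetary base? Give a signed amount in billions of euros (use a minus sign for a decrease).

OMO purchase (from banks) €42 billion: ECB balance sheet expands → +€42B.
Currency deposit €44 billion: just a shift between currency and reserves — both are base money → 0.
Government spending €26 billion: a non-base liability converts back to reserves → +€26B.
Net: 42 + 0 + 26 = +€68 billion.

+€68 billion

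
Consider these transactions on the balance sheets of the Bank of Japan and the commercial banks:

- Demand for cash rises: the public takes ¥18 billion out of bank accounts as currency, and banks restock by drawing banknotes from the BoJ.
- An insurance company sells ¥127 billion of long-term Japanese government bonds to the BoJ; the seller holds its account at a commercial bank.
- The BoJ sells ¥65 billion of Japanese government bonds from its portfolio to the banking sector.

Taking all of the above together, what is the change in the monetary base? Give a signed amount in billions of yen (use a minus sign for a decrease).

BoJ balance sheet:
  Assets:      Securities +¥62B
  Liabilities: Bank reserves +¥44B, Currency in circulation +¥18B
Commercial banking system:
  Assets:      Reserves at CB +¥44B, Securities +¥65B
  Liabilities: Checkable deposits +¥109B
Monetary base = currency + reserves: +¥18B + (+¥44B) = +¥62 billion.

+¥62 billion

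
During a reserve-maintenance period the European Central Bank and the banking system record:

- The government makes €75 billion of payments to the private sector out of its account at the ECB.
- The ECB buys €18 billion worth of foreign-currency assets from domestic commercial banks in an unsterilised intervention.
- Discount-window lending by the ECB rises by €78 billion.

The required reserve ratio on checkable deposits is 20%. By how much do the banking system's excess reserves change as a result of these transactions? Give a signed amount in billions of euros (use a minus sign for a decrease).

Government spending €75 billion: reserves +€75B, deposits +€75B.
FX purchase €18 billion: reserves +€18B, deposits 0.
Discount-window loan €78 billion: reserves +€78B, deposits 0.
Totals: Δreserves = +€171B, Δdeposits = +€75B.
Δrequired reserves = 20% × +€75B = +€15B.
Δexcess reserves = Δreserves − Δrequired = +€171B − (+€15B) = +€156 billion.

+€156 billion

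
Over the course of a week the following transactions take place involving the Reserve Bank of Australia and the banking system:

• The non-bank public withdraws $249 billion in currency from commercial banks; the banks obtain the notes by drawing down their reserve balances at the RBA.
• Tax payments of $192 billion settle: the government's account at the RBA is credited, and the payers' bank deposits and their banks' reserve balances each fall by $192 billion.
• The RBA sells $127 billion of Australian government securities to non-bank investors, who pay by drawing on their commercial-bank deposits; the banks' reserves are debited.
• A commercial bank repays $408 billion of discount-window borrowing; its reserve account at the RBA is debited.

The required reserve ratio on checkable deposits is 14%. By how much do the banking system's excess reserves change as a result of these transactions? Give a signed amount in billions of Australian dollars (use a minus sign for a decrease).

-$896.48 billion

Currency withdrawal $249 billion: reserves −$249B, deposits −$249B.
Government account inflow $192 billion: reserves −$192B, deposits −$192B.
Asset sale (to non-banks) $127 billion: reserves −$127B, deposits −$127B.
Discount-window repayment $408 billion: reserves −$408B, deposits 0.
Totals: Δreserves = −$976B, Δdeposits = −$568B.
Δrequired reserves = 14% × −$568B = −$79.52B.
Δexcess reserves = Δreserves − Δrequired = −$976B − (−$79.52B) = -$896.48 billion.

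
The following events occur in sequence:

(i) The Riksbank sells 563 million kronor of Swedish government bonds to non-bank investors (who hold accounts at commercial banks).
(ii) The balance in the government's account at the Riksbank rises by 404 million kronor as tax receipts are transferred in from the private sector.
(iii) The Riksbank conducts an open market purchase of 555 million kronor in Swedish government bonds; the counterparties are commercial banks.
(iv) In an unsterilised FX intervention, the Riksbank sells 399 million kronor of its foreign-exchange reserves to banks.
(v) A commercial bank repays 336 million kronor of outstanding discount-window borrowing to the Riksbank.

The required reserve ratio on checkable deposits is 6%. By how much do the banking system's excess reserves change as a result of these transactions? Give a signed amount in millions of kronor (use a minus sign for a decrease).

Asset sale (to non-banks) 563 million kronor: reserves −563M, deposits −563M.
Government account inflow 404 million kronor: reserves −404M, deposits −404M.
OMO purchase (from banks) 555 million kronor: reserves +555M, deposits 0.
FX sale 399 million kronor: reserves −399M, deposits 0.
Discount-window repayment 336 million kronor: reserves −336M, deposits 0.
Totals: Δreserves = −1147M, Δdeposits = −967M.
Δrequired reserves = 6% × −967M = −58.02M.
Δexcess reserves = Δreserves − Δrequired = −1147M − (−58.02M) = -1088.98 million.

-1088.98 million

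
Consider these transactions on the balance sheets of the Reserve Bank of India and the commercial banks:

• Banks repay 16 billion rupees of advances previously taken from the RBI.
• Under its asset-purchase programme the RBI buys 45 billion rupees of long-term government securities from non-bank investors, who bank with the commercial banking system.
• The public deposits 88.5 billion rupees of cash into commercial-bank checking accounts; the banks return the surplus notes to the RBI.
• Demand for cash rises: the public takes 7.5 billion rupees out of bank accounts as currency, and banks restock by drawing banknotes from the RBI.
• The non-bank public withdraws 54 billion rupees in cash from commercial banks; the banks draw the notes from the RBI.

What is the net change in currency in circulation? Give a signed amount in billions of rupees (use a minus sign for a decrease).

Discount-window repayment 16 billion rupees: no currency enters or leaves circulation → 0.
Asset purchase (from non-banks) 45 billion rupees: no currency enters or leaves circulation → 0.
Currency deposit 88.5 billion rupees: notes return to the central bank → −88.5B.
Currency withdrawal 7.5 billion rupees: notes leave the central bank → +7.5B.
Currency withdrawal 54 billion rupees: notes leave the central bank → +54B.
Net: 0 + 0 − 88.5 + 7.5 + 54 = -27 billion.

-27 billion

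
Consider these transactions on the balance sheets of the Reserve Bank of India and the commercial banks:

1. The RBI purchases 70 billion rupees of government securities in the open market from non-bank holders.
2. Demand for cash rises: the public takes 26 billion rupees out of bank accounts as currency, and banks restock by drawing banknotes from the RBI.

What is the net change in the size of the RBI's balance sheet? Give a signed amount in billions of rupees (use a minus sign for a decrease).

Asset purchase (from non-banks) 70 billion rupees: an RBI asset is acquired → +70B.
Currency withdrawal 26 billion rupees: only the composition of liabilities changes → 0.
Net: 70 + 0 = +70 billion.

+70 billion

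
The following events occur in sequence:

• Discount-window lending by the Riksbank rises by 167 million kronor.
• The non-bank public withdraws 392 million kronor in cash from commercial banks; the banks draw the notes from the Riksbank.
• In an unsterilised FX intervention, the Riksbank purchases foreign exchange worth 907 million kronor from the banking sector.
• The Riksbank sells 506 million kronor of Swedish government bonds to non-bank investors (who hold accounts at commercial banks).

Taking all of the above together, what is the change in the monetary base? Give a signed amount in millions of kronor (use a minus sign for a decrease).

+568 million

Riksbank balance sheet:
  Assets:      Securities −506M, Loans to banks +167M, Foreign assets +907M
  Liabilities: Bank reserves +176M, Currency in circulation +392M
Commercial banking system:
  Assets:      Reserves at CB +176M, Foreign assets −907M
  Liabilities: Checkable deposits −898M, Borrowings from CB +167M
Monetary base = currency + reserves: +392M + (+176M) = +568 million.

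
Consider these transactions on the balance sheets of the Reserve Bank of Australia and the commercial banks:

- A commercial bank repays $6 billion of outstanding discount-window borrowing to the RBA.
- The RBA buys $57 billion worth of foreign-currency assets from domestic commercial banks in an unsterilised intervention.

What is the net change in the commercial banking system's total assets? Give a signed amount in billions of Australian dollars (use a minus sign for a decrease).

Discount-window repayment $6 billion: bank balance sheets shrink → −$6B.
FX purchase $57 billion: just an asset swap on bank balance sheets → 0.
Net: −6 + 0 = -$6 billion.

-$6 billion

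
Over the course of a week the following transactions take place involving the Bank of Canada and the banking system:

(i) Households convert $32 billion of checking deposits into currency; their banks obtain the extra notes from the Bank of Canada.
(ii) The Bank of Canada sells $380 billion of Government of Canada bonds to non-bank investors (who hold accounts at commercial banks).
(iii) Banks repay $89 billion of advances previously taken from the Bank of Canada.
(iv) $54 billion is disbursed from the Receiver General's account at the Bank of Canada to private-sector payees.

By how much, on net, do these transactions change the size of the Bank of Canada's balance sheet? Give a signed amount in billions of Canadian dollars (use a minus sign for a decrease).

-$469 billion

Currency withdrawal $32 billion: only the composition of liabilities changes → 0.
Asset sale (to non-banks) $380 billion: a Bank of Canada asset is shed → −$380B.
Discount-window repayment $89 billion: a Bank of Canada asset is shed → −$89B.
Government spending $54 billion: only the composition of liabilities changes → 0.
Net: 0 − 380 − 89 + 0 = -$469 billion.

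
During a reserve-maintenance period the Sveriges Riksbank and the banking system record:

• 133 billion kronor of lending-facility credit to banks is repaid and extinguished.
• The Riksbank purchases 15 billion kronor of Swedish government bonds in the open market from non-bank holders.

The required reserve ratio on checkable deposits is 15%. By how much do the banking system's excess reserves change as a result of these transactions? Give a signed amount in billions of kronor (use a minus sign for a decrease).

Discount-window repayment 133 billion kronor: reserves −133B, deposits 0.
Asset purchase (from non-banks) 15 billion kronor: reserves +15B, deposits +15B.
Totals: Δreserves = −118B, Δdeposits = +15B.
Δrequired reserves = 15% × +15B = +2.25B.
Δexcess reserves = Δreserves − Δrequired = −118B − (+2.25B) = -120.25 billion.

-120.25 billion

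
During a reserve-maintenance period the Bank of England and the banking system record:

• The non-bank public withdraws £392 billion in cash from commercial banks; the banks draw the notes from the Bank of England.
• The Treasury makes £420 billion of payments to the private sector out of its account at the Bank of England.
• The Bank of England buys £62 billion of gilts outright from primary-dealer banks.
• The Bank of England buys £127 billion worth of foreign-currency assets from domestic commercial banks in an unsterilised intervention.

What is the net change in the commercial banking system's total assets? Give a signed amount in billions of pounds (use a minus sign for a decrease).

Currency withdrawal £392 billion: bank balance sheets shrink → −£392B.
Government spending £420 billion: bank balance sheets expand → +£420B.
OMO purchase (from banks) £62 billion: just an asset swap on bank balance sheets → 0.
FX purchase £127 billion: just an asset swap on bank balance sheets → 0.
Net: −392 + 420 + 0 + 0 = +£28 billion.

+£28 billion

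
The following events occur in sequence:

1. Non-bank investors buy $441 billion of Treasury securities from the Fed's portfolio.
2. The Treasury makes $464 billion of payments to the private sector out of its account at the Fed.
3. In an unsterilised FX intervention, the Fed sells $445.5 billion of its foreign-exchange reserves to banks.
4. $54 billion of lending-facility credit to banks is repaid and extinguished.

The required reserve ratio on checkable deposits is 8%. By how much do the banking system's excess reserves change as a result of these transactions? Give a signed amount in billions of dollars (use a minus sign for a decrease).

Asset sale (to non-banks) $441 billion: reserves −$441B, deposits −$441B.
Government spending $464 billion: reserves +$464B, deposits +$464B.
FX sale $445.5 billion: reserves −$445.5B, deposits 0.
Discount-window repayment $54 billion: reserves −$54B, deposits 0.
Totals: Δreserves = −$476.5B, Δdeposits = +$23B.
Δrequired reserves = 8% × +$23B = +$1.84B.
Δexcess reserves = Δreserves − Δrequired = −$476.5B − (+$1.84B) = -$478.34 billion.

-$478.34 billion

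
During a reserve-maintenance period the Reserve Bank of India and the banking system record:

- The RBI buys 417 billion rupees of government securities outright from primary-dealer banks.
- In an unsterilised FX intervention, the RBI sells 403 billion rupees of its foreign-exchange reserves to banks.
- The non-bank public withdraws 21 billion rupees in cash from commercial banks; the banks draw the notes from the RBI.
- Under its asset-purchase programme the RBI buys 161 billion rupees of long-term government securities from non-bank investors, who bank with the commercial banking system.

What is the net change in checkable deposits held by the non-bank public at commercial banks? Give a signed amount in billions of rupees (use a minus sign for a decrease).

+140 billion

OMO purchase (from banks) 417 billion rupees: the counterparty is a bank, so public deposits are unchanged → 0.
FX sale 403 billion rupees: the counterparty is a bank, so public deposits are unchanged → 0.
Currency withdrawal 21 billion rupees: non-bank counterparties' bank balances fall → −21B.
Asset purchase (from non-banks) 161 billion rupees: non-bank counterparties' bank balances rise → +161B.
Net: 0 + 0 − 21 + 161 = +140 billion.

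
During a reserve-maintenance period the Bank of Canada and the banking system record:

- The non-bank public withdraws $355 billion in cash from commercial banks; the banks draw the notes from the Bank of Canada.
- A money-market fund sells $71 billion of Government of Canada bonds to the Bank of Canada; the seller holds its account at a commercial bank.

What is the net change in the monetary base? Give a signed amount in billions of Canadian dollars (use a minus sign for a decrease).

Currency withdrawal $355 billion: just a shift between currency and reserves — both are base money → 0.
Asset purchase (from non-banks) $71 billion: Bank of Canada balance sheet expands → +$71B.
Net: 0 + 71 = +$71 billion.

+$71 billion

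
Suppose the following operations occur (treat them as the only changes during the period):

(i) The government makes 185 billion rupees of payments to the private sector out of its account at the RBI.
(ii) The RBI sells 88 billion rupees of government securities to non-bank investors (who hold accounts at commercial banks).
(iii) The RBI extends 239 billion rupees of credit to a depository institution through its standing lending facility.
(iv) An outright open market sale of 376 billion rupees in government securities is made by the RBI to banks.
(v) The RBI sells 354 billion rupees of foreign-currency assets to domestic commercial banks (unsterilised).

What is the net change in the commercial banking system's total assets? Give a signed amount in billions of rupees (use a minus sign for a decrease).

+336 billion

RBI balance sheet:
  Assets:      Securities −464B, Loans to banks +239B, Foreign assets −354B
  Liabilities: Bank reserves −394B, Government deposits −185B
Commercial banking system:
  Assets:      Reserves at CB −394B, Securities +376B, Foreign assets +354B
  Liabilities: Checkable deposits +97B, Borrowings from CB +239B
Change in total bank assets = +336 billion.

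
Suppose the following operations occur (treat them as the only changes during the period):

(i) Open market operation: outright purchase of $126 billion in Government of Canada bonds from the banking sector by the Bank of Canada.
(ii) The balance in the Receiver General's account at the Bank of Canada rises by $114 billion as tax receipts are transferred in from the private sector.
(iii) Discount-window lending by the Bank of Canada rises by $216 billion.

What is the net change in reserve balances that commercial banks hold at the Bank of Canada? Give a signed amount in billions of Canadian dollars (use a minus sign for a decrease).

+$228 billion

Bank of Canada balance sheet:
  Assets:      Securities +$126B, Loans to banks +$216B
  Liabilities: Bank reserves +$228B, Government deposits +$114B
Commercial banking system:
  Assets:      Reserves at CB +$228B, Securities −$126B
  Liabilities: Checkable deposits −$114B, Borrowings from CB +$216B
So the change in reserve balances that commercial banks hold at the Bank of Canada is +$228 billion.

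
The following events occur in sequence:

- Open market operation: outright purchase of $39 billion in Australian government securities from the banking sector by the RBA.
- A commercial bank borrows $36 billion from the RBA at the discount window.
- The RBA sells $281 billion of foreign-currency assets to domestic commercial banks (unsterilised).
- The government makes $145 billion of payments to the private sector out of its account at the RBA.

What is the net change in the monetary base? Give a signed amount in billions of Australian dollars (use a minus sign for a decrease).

-$61 billion

RBA balance sheet:
  Assets:      Securities +$39B, Loans to banks +$36B, Foreign assets −$281B
  Liabilities: Bank reserves −$61B, Government deposits −$145B
Commercial banking system:
  Assets:      Reserves at CB −$61B, Securities −$39B, Foreign assets +$281B
  Liabilities: Checkable deposits +$145B, Borrowings from CB +$36B
Monetary base = currency + reserves: 0 + (−$61B) = -$61 billion.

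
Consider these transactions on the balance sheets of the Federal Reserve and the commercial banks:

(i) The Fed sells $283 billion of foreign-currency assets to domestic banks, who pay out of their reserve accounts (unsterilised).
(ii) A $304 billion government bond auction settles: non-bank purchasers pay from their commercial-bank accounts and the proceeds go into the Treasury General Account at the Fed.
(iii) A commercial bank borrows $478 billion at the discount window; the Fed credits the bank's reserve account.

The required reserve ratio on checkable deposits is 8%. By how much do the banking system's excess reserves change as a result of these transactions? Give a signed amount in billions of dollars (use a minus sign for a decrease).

-$84.68 billion

FX sale $283 billion: reserves −$283B, deposits 0.
Government account inflow $304 billion: reserves −$304B, deposits −$304B.
Discount-window loan $478 billion: reserves +$478B, deposits 0.
Totals: Δreserves = −$109B, Δdeposits = −$304B.
Δrequired reserves = 8% × −$304B = −$24.32B.
Δexcess reserves = Δreserves − Δrequired = −$109B − (−$24.32B) = -$84.68 billion.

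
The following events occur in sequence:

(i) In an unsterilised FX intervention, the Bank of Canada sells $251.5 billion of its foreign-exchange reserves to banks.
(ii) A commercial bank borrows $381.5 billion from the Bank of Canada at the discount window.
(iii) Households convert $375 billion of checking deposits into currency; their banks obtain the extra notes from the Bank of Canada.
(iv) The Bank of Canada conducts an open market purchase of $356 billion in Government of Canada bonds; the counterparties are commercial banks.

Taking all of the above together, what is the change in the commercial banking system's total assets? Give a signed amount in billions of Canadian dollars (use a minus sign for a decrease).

+$6.5 billion

FX sale $251.5 billion: just an asset swap on bank balance sheets → 0.
Discount-window loan $381.5 billion: bank balance sheets expand → +$381.5B.
Currency withdrawal $375 billion: bank balance sheets shrink → −$375B.
OMO purchase (from banks) $356 billion: just an asset swap on bank balance sheets → 0.
Net: 0 + 381.5 − 375 + 0 = +$6.5 billion.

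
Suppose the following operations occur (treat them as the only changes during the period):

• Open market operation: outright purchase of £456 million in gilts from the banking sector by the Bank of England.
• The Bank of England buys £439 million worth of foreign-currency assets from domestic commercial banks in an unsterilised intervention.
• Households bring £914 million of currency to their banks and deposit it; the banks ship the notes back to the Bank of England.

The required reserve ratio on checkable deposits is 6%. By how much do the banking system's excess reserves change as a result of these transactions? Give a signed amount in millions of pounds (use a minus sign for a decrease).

+£1754.16 million

OMO purchase (from banks) £456 million: reserves +£456M, deposits 0.
FX purchase £439 million: reserves +£439M, deposits 0.
Currency deposit £914 million: reserves +£914M, deposits +£914M.
Totals: Δreserves = +£1809M, Δdeposits = +£914M.
Δrequired reserves = 6% × +£914M = +£54.84M.
Δexcess reserves = Δreserves − Δrequired = +£1809M − (+£54.84M) = +£1754.16 million.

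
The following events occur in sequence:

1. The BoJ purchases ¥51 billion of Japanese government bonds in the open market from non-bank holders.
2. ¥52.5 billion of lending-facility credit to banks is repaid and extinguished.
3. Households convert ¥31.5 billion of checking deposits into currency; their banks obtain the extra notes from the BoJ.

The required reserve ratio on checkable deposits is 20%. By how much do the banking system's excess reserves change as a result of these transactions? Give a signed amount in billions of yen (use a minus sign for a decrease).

Asset purchase (from non-banks) ¥51 billion: reserves +¥51B, deposits +¥51B.
Discount-window repayment ¥52.5 billion: reserves −¥52.5B, deposits 0.
Currency withdrawal ¥31.5 billion: reserves −¥31.5B, deposits −¥31.5B.
Totals: Δreserves = −¥33B, Δdeposits = +¥19.5B.
Δrequired reserves = 20% × +¥19.5B = +¥3.9B.
Δexcess reserves = Δreserves − Δrequired = −¥33B − (+¥3.9B) = -¥36.9 billion.

-¥36.9 billion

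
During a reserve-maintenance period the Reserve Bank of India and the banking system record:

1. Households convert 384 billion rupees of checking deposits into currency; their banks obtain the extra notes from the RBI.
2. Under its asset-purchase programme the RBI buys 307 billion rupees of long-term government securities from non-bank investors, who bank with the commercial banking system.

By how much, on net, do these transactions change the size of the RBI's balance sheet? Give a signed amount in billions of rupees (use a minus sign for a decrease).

+307 billion

RBI balance sheet:
  Assets:      Securities +307B
  Liabilities: Bank reserves −77B, Currency in circulation +384B
Commercial banking system:
  Assets:      Reserves at CB −77B
  Liabilities: Checkable deposits −77B
Change in total RBI assets = +307 billion.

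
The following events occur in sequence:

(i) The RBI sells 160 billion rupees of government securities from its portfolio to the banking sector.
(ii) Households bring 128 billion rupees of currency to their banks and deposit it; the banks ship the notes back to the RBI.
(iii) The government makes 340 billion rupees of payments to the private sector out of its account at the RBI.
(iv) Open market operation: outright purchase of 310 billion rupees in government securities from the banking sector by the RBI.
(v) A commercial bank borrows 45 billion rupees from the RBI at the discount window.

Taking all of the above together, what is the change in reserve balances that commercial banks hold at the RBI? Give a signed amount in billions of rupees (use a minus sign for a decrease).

RBI balance sheet:
  Assets:      Securities +150B, Loans to banks +45B
  Liabilities: Bank reserves +663B, Currency in circulation −128B, Government deposits −340B
Commercial banking system:
  Assets:      Reserves at CB +663B, Securities −150B
  Liabilities: Checkable deposits +468B, Borrowings from CB +45B
So the change in reserve balances that commercial banks hold at the RBI is +663 billion.

+663 billion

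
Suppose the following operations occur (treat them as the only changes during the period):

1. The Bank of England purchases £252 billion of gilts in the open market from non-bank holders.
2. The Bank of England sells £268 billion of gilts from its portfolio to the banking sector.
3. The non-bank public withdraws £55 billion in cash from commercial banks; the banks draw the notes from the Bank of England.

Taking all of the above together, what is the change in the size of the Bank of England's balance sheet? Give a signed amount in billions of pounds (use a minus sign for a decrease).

Bank of England balance sheet:
  Assets:      Securities −£16B
  Liabilities: Bank reserves −£71B, Currency in circulation +£55B
Change in total Bank of England assets = -£16 billion.

-£16 billion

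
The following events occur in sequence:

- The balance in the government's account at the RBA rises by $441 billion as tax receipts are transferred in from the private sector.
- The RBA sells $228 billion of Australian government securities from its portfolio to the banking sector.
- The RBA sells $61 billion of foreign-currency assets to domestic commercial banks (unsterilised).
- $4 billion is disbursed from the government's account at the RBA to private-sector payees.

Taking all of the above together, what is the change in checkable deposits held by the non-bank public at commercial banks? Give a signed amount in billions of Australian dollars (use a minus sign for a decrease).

Government account inflow $441 billion: non-bank counterparties' bank balances fall → −$441B.
OMO sale (to banks) $228 billion: the counterparty is a bank, so public deposits are unchanged → 0.
FX sale $61 billion: the counterparty is a bank, so public deposits are unchanged → 0.
Government spending $4 billion: non-bank counterparties' bank balances rise → +$4B.
Net: −441 + 0 + 0 + 4 = -$437 billion.

-$437 billion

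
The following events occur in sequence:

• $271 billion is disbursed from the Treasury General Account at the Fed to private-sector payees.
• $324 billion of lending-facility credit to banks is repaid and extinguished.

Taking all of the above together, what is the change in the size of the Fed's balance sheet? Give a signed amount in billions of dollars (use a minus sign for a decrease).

Government spending $271 billion: only the composition of liabilities changes → 0.
Discount-window repayment $324 billion: a Fed asset is shed → −$324B.
Net: 0 − 324 = -$324 billion.

-$324 billion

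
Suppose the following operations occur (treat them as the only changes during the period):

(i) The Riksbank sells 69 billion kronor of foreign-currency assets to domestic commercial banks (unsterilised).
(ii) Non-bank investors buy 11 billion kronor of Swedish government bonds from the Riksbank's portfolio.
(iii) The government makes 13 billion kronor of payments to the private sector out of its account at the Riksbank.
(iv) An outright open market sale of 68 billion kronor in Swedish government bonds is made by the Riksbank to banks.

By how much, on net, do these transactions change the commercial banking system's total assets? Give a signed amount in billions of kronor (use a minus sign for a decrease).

Riksbank balance sheet:
  Assets:      Securities −79B, Foreign assets −69B
  Liabilities: Bank reserves −135B, Government deposits −13B
Commercial banking system:
  Assets:      Reserves at CB −135B, Securities +68B, Foreign assets +69B
  Liabilities: Checkable deposits +2B
Change in total bank assets = +2 billion.

+2 billion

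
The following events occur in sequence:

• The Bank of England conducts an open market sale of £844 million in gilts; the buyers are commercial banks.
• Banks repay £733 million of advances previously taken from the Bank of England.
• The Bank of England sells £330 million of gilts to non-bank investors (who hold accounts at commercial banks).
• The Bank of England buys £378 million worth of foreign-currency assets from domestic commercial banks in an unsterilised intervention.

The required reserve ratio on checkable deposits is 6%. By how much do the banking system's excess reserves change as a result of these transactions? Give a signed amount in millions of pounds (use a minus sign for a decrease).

-£1509.2 million

OMO sale (to banks) £844 million: reserves −£844M, deposits 0.
Discount-window repayment £733 million: reserves −£733M, deposits 0.
Asset sale (to non-banks) £330 million: reserves −£330M, deposits −£330M.
FX purchase £378 million: reserves +£378M, deposits 0.
Totals: Δreserves = −£1529M, Δdeposits = −£330M.
Δrequired reserves = 6% × −£330M = −£19.8M.
Δexcess reserves = Δreserves − Δrequired = −£1529M − (−£19.8M) = -£1509.2 million.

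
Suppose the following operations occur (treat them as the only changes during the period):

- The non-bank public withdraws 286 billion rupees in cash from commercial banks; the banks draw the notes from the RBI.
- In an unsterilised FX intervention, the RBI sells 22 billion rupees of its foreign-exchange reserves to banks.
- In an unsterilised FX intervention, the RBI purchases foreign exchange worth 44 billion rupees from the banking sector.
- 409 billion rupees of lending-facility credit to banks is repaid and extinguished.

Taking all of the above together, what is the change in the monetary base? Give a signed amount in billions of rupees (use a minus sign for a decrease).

-387 billion

RBI balance sheet:
  Assets:      Loans to banks −409B, Foreign assets +22B
  Liabilities: Bank reserves −673B, Currency in circulation +286B
Commercial banking system:
  Assets:      Reserves at CB −673B, Foreign assets −22B
  Liabilities: Checkable deposits −286B, Borrowings from CB −409B
Monetary base = currency + reserves: +286B + (−673B) = -387 billion.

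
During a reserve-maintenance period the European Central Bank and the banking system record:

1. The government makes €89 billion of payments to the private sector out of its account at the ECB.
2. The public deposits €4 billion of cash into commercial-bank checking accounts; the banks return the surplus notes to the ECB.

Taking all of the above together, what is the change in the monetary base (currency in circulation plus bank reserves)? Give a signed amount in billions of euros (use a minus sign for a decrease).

ECB balance sheet:
  Assets:      no change
  Liabilities: Bank reserves +€93B, Currency in circulation −€4B, Government deposits −€89B
Monetary base = currency + reserves: −€4B + (+€93B) = +€89 billion.

+€89 billion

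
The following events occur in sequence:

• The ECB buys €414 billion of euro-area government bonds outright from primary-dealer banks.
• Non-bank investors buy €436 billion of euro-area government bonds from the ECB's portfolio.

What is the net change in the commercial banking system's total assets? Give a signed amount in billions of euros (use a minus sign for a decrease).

OMO purchase (from banks) €414 billion: just an asset swap on bank balance sheets → 0.
Asset sale (to non-banks) €436 billion: bank balance sheets shrink → −€436B.
Net: 0 − 436 = -€436 billion.

-€436 billion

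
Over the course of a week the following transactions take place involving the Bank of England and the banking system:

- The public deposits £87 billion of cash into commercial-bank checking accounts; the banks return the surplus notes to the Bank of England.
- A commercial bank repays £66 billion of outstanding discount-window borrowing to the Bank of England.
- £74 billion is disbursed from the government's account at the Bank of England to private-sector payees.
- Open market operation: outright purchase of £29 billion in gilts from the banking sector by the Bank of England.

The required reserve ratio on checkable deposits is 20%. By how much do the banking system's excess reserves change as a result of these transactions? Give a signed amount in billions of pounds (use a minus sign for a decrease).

+£91.8 billion

Currency deposit £87 billion: reserves +£87B, deposits +£87B.
Discount-window repayment £66 billion: reserves −£66B, deposits 0.
Government spending £74 billion: reserves +£74B, deposits +£74B.
OMO purchase (from banks) £29 billion: reserves +£29B, deposits 0.
Totals: Δreserves = +£124B, Δdeposits = +£161B.
Δrequired reserves = 20% × +£161B = +£32.2B.
Δexcess reserves = Δreserves − Δrequired = +£124B − (+£32.2B) = +£91.8 billion.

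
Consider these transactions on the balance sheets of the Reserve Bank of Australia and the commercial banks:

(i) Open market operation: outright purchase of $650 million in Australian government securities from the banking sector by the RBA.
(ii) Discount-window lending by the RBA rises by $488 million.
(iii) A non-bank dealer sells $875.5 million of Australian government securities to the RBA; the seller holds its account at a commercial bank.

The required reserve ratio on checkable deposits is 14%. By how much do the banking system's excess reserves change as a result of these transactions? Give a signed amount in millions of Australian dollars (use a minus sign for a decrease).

+$1890.93 million

OMO purchase (from banks) $650 million: reserves +$650M, deposits 0.
Discount-window loan $488 million: reserves +$488M, deposits 0.
Asset purchase (from non-banks) $875.5 million: reserves +$875.5M, deposits +$875.5M.
Totals: Δreserves = +$2013.5M, Δdeposits = +$875.5M.
Δrequired reserves = 14% × +$875.5M = +$122.57M.
Δexcess reserves = Δreserves − Δrequired = +$2013.5M − (+$122.57M) = +$1890.93 million.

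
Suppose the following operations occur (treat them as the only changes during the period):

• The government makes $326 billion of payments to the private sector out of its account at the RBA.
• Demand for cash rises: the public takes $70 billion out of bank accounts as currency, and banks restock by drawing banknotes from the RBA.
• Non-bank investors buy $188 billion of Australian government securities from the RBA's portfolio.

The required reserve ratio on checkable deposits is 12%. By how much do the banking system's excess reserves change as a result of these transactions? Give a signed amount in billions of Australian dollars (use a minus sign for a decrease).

+$59.84 billion

Government spending $326 billion: reserves +$326B, deposits +$326B.
Currency withdrawal $70 billion: reserves −$70B, deposits −$70B.
Asset sale (to non-banks) $188 billion: reserves −$188B, deposits −$188B.
Totals: Δreserves = +$68B, Δdeposits = +$68B.
Δrequired reserves = 12% × +$68B = +$8.16B.
Δexcess reserves = Δreserves − Δrequired = +$68B − (+$8.16B) = +$59.84 billion.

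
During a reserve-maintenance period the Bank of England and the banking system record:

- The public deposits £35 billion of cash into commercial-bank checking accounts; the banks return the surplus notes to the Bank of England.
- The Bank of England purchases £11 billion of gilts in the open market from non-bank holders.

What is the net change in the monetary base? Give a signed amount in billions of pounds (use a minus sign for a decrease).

Bank of England balance sheet:
  Assets:      Securities +£11B
  Liabilities: Bank reserves +£46B, Currency in circulation −£35B
Monetary base = currency + reserves: −£35B + (+£46B) = +£11 billion.

+£11 billion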